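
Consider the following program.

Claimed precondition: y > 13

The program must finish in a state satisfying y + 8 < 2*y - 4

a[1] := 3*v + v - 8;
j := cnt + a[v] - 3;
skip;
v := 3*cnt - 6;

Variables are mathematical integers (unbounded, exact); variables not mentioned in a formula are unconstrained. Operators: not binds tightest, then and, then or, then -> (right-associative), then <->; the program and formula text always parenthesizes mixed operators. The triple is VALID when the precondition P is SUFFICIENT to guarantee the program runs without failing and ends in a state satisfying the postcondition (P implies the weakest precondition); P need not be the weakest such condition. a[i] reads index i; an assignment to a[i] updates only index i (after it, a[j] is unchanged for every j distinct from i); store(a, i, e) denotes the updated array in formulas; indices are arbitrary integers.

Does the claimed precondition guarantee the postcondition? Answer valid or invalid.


Working backward. After the program, the postcondition y + 8 < 2*y - 4 must hold; in canonical form it is y > 12.
Before v := 3*cnt - 6: y > 12
Before skip: y > 12
Before j := cnt + a[v] - 3: y > 12
Before a[1] := 3*v + v - 8: y > 12
The weakest precondition is y > 12.
Check whether y > 13 implies it.
Every state satisfying the precondition satisfies the weakest precondition: the implication holds.
Answer: valid


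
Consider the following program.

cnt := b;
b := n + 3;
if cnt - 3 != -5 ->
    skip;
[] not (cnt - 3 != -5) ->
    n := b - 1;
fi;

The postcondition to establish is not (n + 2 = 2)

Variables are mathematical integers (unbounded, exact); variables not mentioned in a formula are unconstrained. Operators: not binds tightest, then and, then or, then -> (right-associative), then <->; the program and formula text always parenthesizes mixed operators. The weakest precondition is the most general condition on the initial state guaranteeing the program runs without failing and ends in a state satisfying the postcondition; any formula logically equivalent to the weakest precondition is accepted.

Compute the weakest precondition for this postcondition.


Working backward. After the program, the postcondition not (n + 2 = 2) must hold; in canonical form it is not (n = 0).
Then branch requires not (n = 0); else branch requires not (b = 1).
Before the if: (cnt != -2 -> (not (n = 0))) and ((not (cnt != -2)) -> (not (b = 1)))
Before b := n + 3: (cnt != -2 -> (not (n = 0))) and ((not (cnt != -2)) -> (not (n = -2)))
Before cnt := b: (b != -2 -> (not (n = 0))) and ((not (b != -2)) -> (not (n = -2)))
Answer: WP = (b != -2 -> (not (n = 0))) and ((not (b != -2)) -> (not (n = -2)))


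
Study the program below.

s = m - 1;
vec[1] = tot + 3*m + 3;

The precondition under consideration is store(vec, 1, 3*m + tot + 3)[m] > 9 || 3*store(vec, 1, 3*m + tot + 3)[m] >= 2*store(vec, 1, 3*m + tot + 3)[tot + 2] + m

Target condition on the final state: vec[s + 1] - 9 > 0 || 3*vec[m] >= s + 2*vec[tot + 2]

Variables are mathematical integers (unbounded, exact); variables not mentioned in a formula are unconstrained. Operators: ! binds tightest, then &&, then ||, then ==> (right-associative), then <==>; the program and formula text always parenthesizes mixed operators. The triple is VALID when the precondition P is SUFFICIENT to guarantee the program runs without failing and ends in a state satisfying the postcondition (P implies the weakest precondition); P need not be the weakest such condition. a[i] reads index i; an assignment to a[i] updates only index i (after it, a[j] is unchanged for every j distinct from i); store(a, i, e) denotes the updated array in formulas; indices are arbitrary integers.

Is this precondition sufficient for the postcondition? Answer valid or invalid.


Working backward. After the program, the postcondition vec[s + 1] - 9 > 0 || 3*vec[m] >= s + 2*vec[tot + 2] must hold; in canonical form it is vec[s + 1] > 9 || 3*vec[m] >= 2*vec[tot + 2] + s.
Before vec[1] := tot + 3*m + 3: store(vec, 1, 3*m + tot + 3)[s + 1] > 9 || 3*store(vec, 1, 3*m + tot + 3)[m] >= 2*store(vec, 1, 3*m + tot + 3)[tot + 2] + s
Before s := m - 1: store(vec, 1, 3*m + tot + 3)[m] > 9 || 3*store(vec, 1, 3*m + tot + 3)[m] >= 2*store(vec, 1, 3*m + tot + 3)[tot + 2] + m - 1
The weakest precondition is store(vec, 1, 3*m + tot + 3)[m] > 9 || 3*store(vec, 1, 3*m + tot + 3)[m] >= 2*store(vec, 1, 3*m + tot + 3)[tot + 2] + m - 1.
Check whether store(vec, 1, 3*m + tot + 3)[m] > 9 || 3*store(vec, 1, 3*m + tot + 3)[m] >= 2*store(vec, 1, 3*m + tot + 3)[tot + 2] + m implies it.
Every state satisfying the precondition satisfies the weakest precondition: the implication holds.
Answer: valid


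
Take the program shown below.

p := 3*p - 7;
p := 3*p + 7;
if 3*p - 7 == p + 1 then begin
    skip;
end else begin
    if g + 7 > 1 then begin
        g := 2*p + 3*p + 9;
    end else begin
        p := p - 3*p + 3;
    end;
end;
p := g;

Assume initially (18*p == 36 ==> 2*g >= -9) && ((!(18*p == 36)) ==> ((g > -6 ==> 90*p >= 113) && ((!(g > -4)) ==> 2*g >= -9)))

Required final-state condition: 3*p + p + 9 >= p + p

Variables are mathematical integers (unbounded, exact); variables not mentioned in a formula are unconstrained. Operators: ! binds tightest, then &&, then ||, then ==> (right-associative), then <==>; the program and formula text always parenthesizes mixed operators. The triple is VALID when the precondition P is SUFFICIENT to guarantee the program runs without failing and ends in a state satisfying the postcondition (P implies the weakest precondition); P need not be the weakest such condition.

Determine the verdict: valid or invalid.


Working backward. After the program, the postcondition 3*p + p + 9 >= p + p must hold; in canonical form it is 2*p >= -9.
Before p := g: 2*g >= -9
Then branch requires 2*g >= -9; else branch requires (g > -6 ==> 10*p >= -27) && ((!(g > -6)) ==> 2*g >= -9).
Before the if: (2*p == 8 ==> 2*g >= -9) && ((!(2*p == 8)) ==> ((g > -6 ==> 10*p >= -27) && ((!(g > -6)) ==> 2*g >= -9)))
Before p := 3*p + 7: (6*p == -6 ==> 2*g >= -9) && ((!(6*p == -6)) ==> ((g > -6 ==> 30*p >= -97) && ((!(g > -6)) ==> 2*g >= -9)))
Before p := 3*p - 7: (18*p == 36 ==> 2*g >= -9) && ((!(18*p == 36)) ==> ((g > -6 ==> 90*p >= 113) && ((!(g > -6)) ==> 2*g >= -9)))
The weakest precondition is (18*p == 36 ==> 2*g >= -9) && ((!(18*p == 36)) ==> ((g > -6 ==> 90*p >= 113) && ((!(g > -6)) ==> 2*g >= -9))).
Check whether (18*p == 36 ==> 2*g >= -9) && ((!(18*p == 36)) ==> ((g > -6 ==> 90*p >= 113) && ((!(g > -4)) ==> 2*g >= -9))) implies it.
Every state satisfying the precondition satisfies the weakest precondition: the implication holds.
Answer: valid


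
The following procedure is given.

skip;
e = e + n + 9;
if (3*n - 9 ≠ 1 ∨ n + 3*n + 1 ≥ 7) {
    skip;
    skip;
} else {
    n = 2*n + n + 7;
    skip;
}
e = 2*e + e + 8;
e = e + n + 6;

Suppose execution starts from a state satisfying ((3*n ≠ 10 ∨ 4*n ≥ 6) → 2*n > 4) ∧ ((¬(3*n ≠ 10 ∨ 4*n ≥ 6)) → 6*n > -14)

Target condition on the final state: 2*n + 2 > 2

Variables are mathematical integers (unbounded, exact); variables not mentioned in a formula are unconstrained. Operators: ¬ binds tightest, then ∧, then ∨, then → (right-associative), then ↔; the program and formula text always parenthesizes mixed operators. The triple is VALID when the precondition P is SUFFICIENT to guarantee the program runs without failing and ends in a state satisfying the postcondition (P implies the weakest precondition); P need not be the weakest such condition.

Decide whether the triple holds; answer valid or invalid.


Working backward. After the program, the postcondition 2*n + 2 > 2 must hold; in canonical form it is 2*n > 0.
Before e := e + n + 6: 2*n > 0
Before e := 2*e + e + 8: 2*n > 0
Then branch requires 2*n > 0; else branch requires 6*n > -14.
Before the if: ((3*n ≠ 10 ∨ 4*n ≥ 6) → 2*n > 0) ∧ ((¬(3*n ≠ 10 ∨ 4*n ≥ 6)) → 6*n > -14)
Before e := e + n + 9: ((3*n ≠ 10 ∨ 4*n ≥ 6) → 2*n > 0) ∧ ((¬(3*n ≠ 10 ∨ 4*n ≥ 6)) → 6*n > -14)
Before skip: ((3*n ≠ 10 ∨ 4*n ≥ 6) → 2*n > 0) ∧ ((¬(3*n ≠ 10 ∨ 4*n ≥ 6)) → 6*n > -14)
The weakest precondition is ((3*n ≠ 10 ∨ 4*n ≥ 6) → 2*n > 0) ∧ ((¬(3*n ≠ 10 ∨ 4*n ≥ 6)) → 6*n > -14).
Check whether ((3*n ≠ 10 ∨ 4*n ≥ 6) → 2*n > 4) ∧ ((¬(3*n ≠ 10 ∨ 4*n ≥ 6)) → 6*n > -14) implies it.
Every state satisfying the precondition satisfies the weakest precondition: the implication holds.
Answer: valid


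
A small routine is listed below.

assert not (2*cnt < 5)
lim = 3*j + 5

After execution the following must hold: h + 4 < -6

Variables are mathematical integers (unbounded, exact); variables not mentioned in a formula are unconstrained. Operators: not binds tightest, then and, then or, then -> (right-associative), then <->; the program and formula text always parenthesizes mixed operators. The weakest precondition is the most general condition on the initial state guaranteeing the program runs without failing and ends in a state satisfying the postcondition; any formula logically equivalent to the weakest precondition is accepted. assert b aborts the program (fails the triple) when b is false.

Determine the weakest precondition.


Working backward. After the program, the postcondition h + 4 < -6 must hold; in canonical form it is h < -10.
Before lim := 3*j + 5: h < -10
Before assert not (2*cnt < 5): (not (2*cnt < 5)) and h < -10
Answer: WP = (not (2*cnt < 5)) and h < -10


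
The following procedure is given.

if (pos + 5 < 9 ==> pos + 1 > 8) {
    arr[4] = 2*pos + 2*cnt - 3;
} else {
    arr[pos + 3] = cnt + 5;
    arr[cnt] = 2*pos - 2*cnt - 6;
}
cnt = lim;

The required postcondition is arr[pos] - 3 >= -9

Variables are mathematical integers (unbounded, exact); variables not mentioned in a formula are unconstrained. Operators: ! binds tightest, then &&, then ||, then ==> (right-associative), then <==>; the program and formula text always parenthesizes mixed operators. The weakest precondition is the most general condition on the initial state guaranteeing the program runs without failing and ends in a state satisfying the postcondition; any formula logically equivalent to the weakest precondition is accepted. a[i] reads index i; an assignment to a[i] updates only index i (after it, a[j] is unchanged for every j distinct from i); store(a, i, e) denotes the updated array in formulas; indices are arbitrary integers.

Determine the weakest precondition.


Working backward. After the program, the postcondition arr[pos] - 3 >= -9 must hold; in canonical form it is arr[pos] >= -6.
Before cnt := lim: arr[pos] >= -6
Then branch requires store(arr, 4, 2*cnt + 2*pos - 3)[pos] >= -6; else branch requires store(store(arr, pos + 3, cnt + 5), cnt, -2*cnt + 2*pos - 6)[pos] >= -6.
Before the if: ((pos < 4 ==> pos > 7) ==> store(arr, 4, 2*cnt + 2*pos - 3)[pos] >= -6) && ((!(pos < 4 ==> pos > 7)) ==> store(store(arr, pos + 3, cnt + 5), cnt, -2*cnt + 2*pos - 6)[pos] >= -6)
Answer: WP = ((pos < 4 ==> pos > 7) ==> store(arr, 4, 2*cnt + 2*pos - 3)[pos] >= -6) && ((!(pos < 4 ==> pos > 7)) ==> store(store(arr, pos + 3, cnt + 5), cnt, -2*cnt + 2*pos - 6)[pos] >= -6)


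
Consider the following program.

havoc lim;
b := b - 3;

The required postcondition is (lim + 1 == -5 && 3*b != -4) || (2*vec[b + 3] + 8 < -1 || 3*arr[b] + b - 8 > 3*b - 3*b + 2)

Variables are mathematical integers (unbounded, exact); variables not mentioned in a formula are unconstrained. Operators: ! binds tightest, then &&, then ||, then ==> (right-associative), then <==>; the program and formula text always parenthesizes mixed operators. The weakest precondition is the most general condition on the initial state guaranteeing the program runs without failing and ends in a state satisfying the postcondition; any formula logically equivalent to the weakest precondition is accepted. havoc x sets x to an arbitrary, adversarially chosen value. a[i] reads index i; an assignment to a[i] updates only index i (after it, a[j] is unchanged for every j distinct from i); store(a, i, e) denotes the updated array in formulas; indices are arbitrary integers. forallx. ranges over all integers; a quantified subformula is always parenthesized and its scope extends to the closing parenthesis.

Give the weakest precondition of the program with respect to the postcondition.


Working backward. After the program, the postcondition (lim + 1 == -5 && 3*b != -4) || (2*vec[b + 3] + 8 < -1 || 3*arr[b] + b - 8 > 3*b - 3*b + 2) must hold; in canonical form it is (lim == -6 && 3*b != -4) || 2*vec[b + 3] < -9 || 3*arr[b] + b > 10.
Before b := b - 3: (lim == -6 && 3*b != 5) || 2*vec[b] < -9 || 3*arr[b - 3] + b > 13
Before havoc lim: forall lim_1. ((lim_1 == -6 && 3*b != 5) || 2*vec[b] < -9 || 3*arr[b - 3] + b > 13)
Answer: WP = forall lim_1. ((lim_1 == -6 && 3*b != 5) || 2*vec[b] < -9 || 3*arr[b - 3] + b > 13)


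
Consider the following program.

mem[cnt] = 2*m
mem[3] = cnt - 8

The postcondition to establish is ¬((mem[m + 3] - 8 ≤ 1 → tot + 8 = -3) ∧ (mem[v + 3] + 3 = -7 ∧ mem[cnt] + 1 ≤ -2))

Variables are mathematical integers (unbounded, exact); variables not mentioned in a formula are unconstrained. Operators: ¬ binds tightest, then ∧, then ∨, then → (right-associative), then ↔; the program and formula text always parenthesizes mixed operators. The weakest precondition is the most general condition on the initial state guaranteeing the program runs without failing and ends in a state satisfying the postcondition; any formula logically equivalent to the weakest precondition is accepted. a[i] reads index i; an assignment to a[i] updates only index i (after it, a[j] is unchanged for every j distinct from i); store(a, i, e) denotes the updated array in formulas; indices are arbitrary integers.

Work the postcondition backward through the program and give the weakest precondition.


Working backward. After the program, the postcondition ¬((mem[m + 3] - 8 ≤ 1 → tot + 8 = -3) ∧ (mem[v + 3] + 3 = -7 ∧ mem[cnt] + 1 ≤ -2)) must hold; in canonical form it is ¬((mem[m + 3] ≤ 9 → tot = -11) ∧ mem[v + 3] = -10 ∧ mem[cnt] ≤ -3).
Before mem[3] := cnt - 8: ¬((store(mem, 3, cnt - 8)[m + 3] ≤ 9 → tot = -11) ∧ store(mem, 3, cnt - 8)[v + 3] = -10 ∧ store(mem, 3, cnt - 8)[cnt] ≤ -3)
Before mem[cnt] := 2*m: ¬((store(store(mem, cnt, 2*m), 3, cnt - 8)[m + 3] ≤ 9 → tot = -11) ∧ store(store(mem, cnt, 2*m), 3, cnt - 8)[v + 3] = -10 ∧ store(store(mem, cnt, 2*m), 3, cnt - 8)[cnt] ≤ -3)
Answer: WP = ¬((store(store(mem, cnt, 2*m), 3, cnt - 8)[m + 3] ≤ 9 → tot = -11) ∧ store(store(mem, cnt, 2*m), 3, cnt - 8)[v + 3] = -10 ∧ store(store(mem, cnt, 2*m), 3, cnt - 8)[cnt] ≤ -3)


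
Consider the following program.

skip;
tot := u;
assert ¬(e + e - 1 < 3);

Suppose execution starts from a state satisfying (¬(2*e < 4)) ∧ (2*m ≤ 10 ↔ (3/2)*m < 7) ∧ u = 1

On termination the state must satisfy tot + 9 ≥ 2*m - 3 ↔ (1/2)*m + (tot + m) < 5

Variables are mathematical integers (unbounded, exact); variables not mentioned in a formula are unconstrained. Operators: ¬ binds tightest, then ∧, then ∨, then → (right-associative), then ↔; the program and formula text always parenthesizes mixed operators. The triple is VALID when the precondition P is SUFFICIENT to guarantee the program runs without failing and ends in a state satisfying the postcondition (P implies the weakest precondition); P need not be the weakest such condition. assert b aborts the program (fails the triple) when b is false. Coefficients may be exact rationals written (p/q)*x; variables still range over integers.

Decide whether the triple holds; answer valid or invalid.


Working backward. After the program, the postcondition tot + 9 ≥ 2*m - 3 ↔ (1/2)*m + (tot + m) < 5 must hold; in canonical form it is tot ≥ 2*m - 12 ↔ (3/2)*m + tot < 5.
Before assert ¬(e + e - 1 < 3): (¬(2*e < 4)) ∧ (tot ≥ 2*m - 12 ↔ (3/2)*m + tot < 5)
Before tot := u: (¬(2*e < 4)) ∧ (u ≥ 2*m - 12 ↔ (3/2)*m + u < 5)
Before skip: (¬(2*e < 4)) ∧ (u ≥ 2*m - 12 ↔ (3/2)*m + u < 5)
The weakest precondition is (¬(2*e < 4)) ∧ (u ≥ 2*m - 12 ↔ (3/2)*m + u < 5).
Check whether (¬(2*e < 4)) ∧ (2*m ≤ 10 ↔ (3/2)*m < 7) ∧ u = 1 implies it.
Countermodel: at the initial state e = 2, m = 6, u = 1, the precondition holds but the weakest precondition fails.
Answer: invalid


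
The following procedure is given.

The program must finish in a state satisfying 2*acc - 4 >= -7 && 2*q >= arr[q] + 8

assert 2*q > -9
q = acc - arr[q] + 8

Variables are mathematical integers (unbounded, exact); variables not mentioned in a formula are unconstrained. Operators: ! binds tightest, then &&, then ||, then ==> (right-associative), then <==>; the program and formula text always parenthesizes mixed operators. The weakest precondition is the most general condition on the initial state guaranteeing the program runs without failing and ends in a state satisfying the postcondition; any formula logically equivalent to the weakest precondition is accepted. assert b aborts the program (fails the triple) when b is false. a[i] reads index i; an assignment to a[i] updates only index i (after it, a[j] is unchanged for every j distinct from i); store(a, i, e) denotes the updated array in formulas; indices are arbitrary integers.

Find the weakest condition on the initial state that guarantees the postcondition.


Working backward. After the program, the postcondition 2*acc - 4 >= -7 && 2*q >= arr[q] + 8 must hold; in canonical form it is 2*acc >= -3 && 2*q >= arr[q] + 8.
Before q := acc - arr[q] + 8: 2*acc >= -3 && 2*acc >= arr[-arr[q] + acc + 8] + 2*arr[q] - 8
Before assert 2*q > -9: 2*q > -9 && 2*acc >= -3 && 2*acc >= arr[-arr[q] + acc + 8] + 2*arr[q] - 8
Answer: WP = 2*q > -9 && 2*acc >= -3 && 2*acc >= arr[-arr[q] + acc + 8] + 2*arr[q] - 8


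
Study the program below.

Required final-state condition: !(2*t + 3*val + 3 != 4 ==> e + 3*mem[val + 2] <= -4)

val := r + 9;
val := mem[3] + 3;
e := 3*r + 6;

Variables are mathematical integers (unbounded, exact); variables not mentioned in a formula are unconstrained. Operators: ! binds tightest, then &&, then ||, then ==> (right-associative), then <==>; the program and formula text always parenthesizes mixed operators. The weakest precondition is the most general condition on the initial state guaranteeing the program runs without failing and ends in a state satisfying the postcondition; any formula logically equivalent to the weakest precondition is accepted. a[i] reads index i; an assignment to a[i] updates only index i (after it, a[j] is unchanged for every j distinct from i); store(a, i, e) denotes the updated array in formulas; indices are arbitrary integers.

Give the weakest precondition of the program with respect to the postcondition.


Working backward. After the program, the postcondition !(2*t + 3*val + 3 != 4 ==> e + 3*mem[val + 2] <= -4) must hold; in canonical form it is !(2*t + 3*val != 1 ==> 3*mem[val + 2] + e <= -4).
Before e := 3*r + 6: !(2*t + 3*val != 1 ==> 3*mem[val + 2] + 3*r <= -10)
Before val := mem[3] + 3: !(3*mem[3] + 2*t != -8 ==> 3*mem[mem[3] + 5] + 3*r <= -10)
Before val := r + 9: !(3*mem[3] + 2*t != -8 ==> 3*mem[mem[3] + 5] + 3*r <= -10)
Answer: WP = !(3*mem[3] + 2*t != -8 ==> 3*mem[mem[3] + 5] + 3*r <= -10)


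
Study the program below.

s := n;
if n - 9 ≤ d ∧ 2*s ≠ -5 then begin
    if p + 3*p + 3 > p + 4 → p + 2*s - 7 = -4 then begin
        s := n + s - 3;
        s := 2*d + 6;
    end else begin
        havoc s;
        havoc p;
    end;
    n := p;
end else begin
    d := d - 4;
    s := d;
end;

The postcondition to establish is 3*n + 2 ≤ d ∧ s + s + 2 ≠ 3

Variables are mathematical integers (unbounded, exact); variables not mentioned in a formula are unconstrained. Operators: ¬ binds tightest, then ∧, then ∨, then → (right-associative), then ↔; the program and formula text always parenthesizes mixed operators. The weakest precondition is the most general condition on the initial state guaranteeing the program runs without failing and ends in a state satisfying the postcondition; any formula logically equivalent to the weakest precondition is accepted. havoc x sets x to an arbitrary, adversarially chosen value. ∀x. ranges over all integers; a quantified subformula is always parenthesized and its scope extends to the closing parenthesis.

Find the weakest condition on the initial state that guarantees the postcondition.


Working backward. After the program, the postcondition 3*n + 2 ≤ d ∧ s + s + 2 ≠ 3 must hold; in canonical form it is 3*n ≤ d - 2 ∧ 2*s ≠ 1.
Then branch requires ((3*p > 1 → p + 2*s = 3) → (3*p ≤ d - 2 ∧ 4*d ≠ -11)) ∧ ((¬(3*p > 1 → p + 2*s = 3)) → (∀s_1. (∀p_1. (3*p_1 ≤ d - 2 ∧ 2*s_1 ≠ 1)))); else branch requires 3*n ≤ d - 6 ∧ 2*d ≠ 9.
Before the if: ((n ≤ d + 9 ∧ 2*s ≠ -5) → (((3*p > 1 → p + 2*s = 3) → (3*p ≤ d - 2 ∧ 4*d ≠ -11)) ∧ ((¬(3*p > 1 → p + 2*s = 3)) → (∀s_1. (∀p_1. (3*p_1 ≤ d - 2 ∧ 2*s_1 ≠ 1)))))) ∧ ((¬(n ≤ d + 9 ∧ 2*s ≠ -5)) → (3*n ≤ d - 6 ∧ 2*d ≠ 9))
Before s := n: ((n ≤ d + 9 ∧ 2*n ≠ -5) → (((3*p > 1 → 2*n + p = 3) → (3*p ≤ d - 2 ∧ 4*d ≠ -11)) ∧ ((¬(3*p > 1 → 2*n + p = 3)) → (∀s_1. (∀p_1. (3*p_1 ≤ d - 2 ∧ 2*s_1 ≠ 1)))))) ∧ ((¬(n ≤ d + 9 ∧ 2*n ≠ -5)) → (3*n ≤ d - 6 ∧ 2*d ≠ 9))
Answer: WP = ((n ≤ d + 9 ∧ 2*n ≠ -5) → (((3*p > 1 → 2*n + p = 3) → (3*p ≤ d - 2 ∧ 4*d ≠ -11)) ∧ ((¬(3*p > 1 → 2*n + p = 3)) → (∀s_1. (∀p_1. (3*p_1 ≤ d - 2 ∧ 2*s_1 ≠ 1)))))) ∧ ((¬(n ≤ d + 9 ∧ 2*n ≠ -5)) → (3*n ≤ d - 6 ∧ 2*d ≠ 9))


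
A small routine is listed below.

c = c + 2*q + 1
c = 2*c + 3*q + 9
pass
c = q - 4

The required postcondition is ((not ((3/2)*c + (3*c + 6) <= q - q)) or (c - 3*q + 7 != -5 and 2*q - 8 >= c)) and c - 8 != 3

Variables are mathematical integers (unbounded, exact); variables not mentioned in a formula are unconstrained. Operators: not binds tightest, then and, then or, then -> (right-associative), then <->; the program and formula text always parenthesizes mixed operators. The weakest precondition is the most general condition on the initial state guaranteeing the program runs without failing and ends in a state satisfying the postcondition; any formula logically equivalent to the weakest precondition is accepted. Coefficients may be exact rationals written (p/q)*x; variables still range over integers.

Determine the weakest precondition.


Working backward. After the program, the postcondition ((not ((3/2)*c + (3*c + 6) <= q - q)) or (c - 3*q + 7 != -5 and 2*q - 8 >= c)) and c - 8 != 3 must hold; in canonical form it is ((not ((9/2)*c <= -6)) or (c != 3*q - 12 and 2*q >= c + 8)) and c != 11.
Before c := q - 4: ((not ((9/2)*q <= 12)) or (2*q != 8 and q >= 4)) and q != 15
Before skip: ((not ((9/2)*q <= 12)) or (2*q != 8 and q >= 4)) and q != 15
Before c := 2*c + 3*q + 9: ((not ((9/2)*q <= 12)) or (2*q != 8 and q >= 4)) and q != 15
Before c := c + 2*q + 1: ((not ((9/2)*q <= 12)) or (2*q != 8 and q >= 4)) and q != 15
Answer: WP = ((not ((9/2)*q <= 12)) or (2*q != 8 and q >= 4)) and q != 15


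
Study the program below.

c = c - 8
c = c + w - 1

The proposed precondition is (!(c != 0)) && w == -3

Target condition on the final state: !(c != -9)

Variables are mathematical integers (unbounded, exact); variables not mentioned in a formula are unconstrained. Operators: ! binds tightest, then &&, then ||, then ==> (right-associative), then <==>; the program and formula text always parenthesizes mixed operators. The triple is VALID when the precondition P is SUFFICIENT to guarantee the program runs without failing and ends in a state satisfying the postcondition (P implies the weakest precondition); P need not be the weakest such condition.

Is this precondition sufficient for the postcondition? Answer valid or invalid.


Working backward. After the program, !(c != -9) must hold.
Before c := c + w - 1: !(c + w != -8)
Before c := c - 8: !(c + w != 0)
The weakest precondition is !(c + w != 0).
Check whether (!(c != 0)) && w == -3 implies it.
Countermodel: at the initial state c = 0, w = -3, the precondition holds but the weakest precondition fails.
Answer: invalid


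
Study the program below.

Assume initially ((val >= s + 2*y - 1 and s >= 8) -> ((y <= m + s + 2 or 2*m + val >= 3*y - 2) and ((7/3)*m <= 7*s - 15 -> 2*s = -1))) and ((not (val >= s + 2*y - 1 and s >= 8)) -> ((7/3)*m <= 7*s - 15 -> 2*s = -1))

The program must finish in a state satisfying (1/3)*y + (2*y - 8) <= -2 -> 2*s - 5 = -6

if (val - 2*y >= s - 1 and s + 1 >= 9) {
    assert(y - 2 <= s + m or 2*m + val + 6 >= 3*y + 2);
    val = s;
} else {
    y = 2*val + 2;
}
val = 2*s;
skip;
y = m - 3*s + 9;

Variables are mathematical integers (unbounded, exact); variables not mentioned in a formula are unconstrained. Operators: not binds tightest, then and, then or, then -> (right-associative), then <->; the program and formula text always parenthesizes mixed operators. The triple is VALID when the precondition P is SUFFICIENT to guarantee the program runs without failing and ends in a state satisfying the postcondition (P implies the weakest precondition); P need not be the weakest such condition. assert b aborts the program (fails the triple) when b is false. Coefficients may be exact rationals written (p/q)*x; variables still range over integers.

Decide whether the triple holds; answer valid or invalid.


Working backward. After the program, the postcondition (1/3)*y + (2*y - 8) <= -2 -> 2*s - 5 = -6 must hold; in canonical form it is (7/3)*y <= 6 -> 2*s = -1.
Before y := m - 3*s + 9: (7/3)*m <= 7*s - 15 -> 2*s = -1
Before skip: (7/3)*m <= 7*s - 15 -> 2*s = -1
Before val := 2*s: (7/3)*m <= 7*s - 15 -> 2*s = -1
Then branch requires (y <= m + s + 2 or 2*m + val >= 3*y - 4) and ((7/3)*m <= 7*s - 15 -> 2*s = -1); else branch requires (7/3)*m <= 7*s - 15 -> 2*s = -1.
Before the if: ((val >= s + 2*y - 1 and s >= 8) -> ((y <= m + s + 2 or 2*m + val >= 3*y - 4) and ((7/3)*m <= 7*s - 15 -> 2*s = -1))) and ((not (val >= s + 2*y - 1 and s >= 8)) -> ((7/3)*m <= 7*s - 15 -> 2*s = -1))
The weakest precondition is ((val >= s + 2*y - 1 and s >= 8) -> ((y <= m + s + 2 or 2*m + val >= 3*y - 4) and ((7/3)*m <= 7*s - 15 -> 2*s = -1))) and ((not (val >= s + 2*y - 1 and s >= 8)) -> ((7/3)*m <= 7*s - 15 -> 2*s = -1)).
Check whether ((val >= s + 2*y - 1 and s >= 8) -> ((y <= m + s + 2 or 2*m + val >= 3*y - 2) and ((7/3)*m <= 7*s - 15 -> 2*s = -1))) and ((not (val >= s + 2*y - 1 and s >= 8)) -> ((7/3)*m <= 7*s - 15 -> 2*s = -1)) implies it.
Every state satisfying the precondition satisfies the weakest precondition: the implication holds.
Answer: valid


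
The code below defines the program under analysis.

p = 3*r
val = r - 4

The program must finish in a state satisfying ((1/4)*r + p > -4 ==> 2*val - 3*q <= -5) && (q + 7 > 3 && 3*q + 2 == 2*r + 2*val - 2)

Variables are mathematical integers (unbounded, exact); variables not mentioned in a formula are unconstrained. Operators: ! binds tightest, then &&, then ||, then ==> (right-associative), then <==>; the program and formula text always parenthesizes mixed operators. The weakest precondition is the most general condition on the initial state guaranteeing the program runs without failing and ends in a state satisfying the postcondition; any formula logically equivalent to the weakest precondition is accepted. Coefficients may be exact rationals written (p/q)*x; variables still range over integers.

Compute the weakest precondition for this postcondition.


Working backward. After the program, the postcondition ((1/4)*r + p > -4 ==> 2*val - 3*q <= -5) && (q + 7 > 3 && 3*q + 2 == 2*r + 2*val - 2) must hold; in canonical form it is (p + (1/4)*r > -4 ==> 2*val <= 3*q - 5) && q > -4 && 3*q == 2*r + 2*val - 4.
Before val := r - 4: (p + (1/4)*r > -4 ==> 2*r <= 3*q + 3) && q > -4 && 3*q == 4*r - 12
Before p := 3*r: ((13/4)*r > -4 ==> 2*r <= 3*q + 3) && q > -4 && 3*q == 4*r - 12
Answer: WP = ((13/4)*r > -4 ==> 2*r <= 3*q + 3) && q > -4 && 3*q == 4*r - 12


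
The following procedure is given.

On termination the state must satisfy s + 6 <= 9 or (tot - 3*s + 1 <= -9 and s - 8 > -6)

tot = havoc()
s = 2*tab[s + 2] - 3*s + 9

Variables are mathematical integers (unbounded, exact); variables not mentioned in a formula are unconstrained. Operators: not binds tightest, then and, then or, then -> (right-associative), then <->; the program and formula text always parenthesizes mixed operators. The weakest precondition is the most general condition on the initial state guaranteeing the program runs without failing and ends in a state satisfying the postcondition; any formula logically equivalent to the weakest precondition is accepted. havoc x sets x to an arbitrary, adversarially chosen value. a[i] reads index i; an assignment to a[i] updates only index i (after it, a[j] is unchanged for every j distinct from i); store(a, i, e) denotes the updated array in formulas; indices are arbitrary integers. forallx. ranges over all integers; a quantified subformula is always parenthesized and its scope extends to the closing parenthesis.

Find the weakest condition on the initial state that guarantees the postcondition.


Working backward. After the program, the postcondition s + 6 <= 9 or (tot - 3*s + 1 <= -9 and s - 8 > -6) must hold; in canonical form it is s <= 3 or (tot <= 3*s - 10 and s > 2).
Before s := 2*tab[s + 2] - 3*s + 9: 2*tab[s + 2] <= 3*s - 6 or (9*s + tot <= 6*tab[s + 2] + 17 and 2*tab[s + 2] > 3*s - 7)
Before havoc tot: forall tot_1. (2*tab[s + 2] <= 3*s - 6 or (9*s + tot_1 <= 6*tab[s + 2] + 17 and 2*tab[s + 2] > 3*s - 7))
Answer: WP = forall tot_1. (2*tab[s + 2] <= 3*s - 6 or (9*s + tot_1 <= 6*tab[s + 2] + 17 and 2*tab[s + 2] > 3*s - 7))


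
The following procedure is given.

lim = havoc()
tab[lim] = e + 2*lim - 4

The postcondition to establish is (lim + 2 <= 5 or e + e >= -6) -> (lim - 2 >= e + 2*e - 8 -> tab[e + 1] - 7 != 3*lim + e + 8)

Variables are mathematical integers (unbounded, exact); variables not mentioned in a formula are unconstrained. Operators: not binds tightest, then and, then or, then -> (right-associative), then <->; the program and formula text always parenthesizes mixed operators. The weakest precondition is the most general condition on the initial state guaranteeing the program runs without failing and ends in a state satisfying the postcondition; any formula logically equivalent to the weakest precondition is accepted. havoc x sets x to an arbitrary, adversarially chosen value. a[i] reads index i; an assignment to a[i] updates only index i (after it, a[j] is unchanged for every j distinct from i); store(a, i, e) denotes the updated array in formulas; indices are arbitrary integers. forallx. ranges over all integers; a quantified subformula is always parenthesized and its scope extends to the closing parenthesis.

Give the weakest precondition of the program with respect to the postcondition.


Working backward. After the program, the postcondition (lim + 2 <= 5 or e + e >= -6) -> (lim - 2 >= e + 2*e - 8 -> tab[e + 1] - 7 != 3*lim + e + 8) must hold; in canonical form it is (lim <= 3 or 2*e >= -6) -> (lim >= 3*e - 6 -> tab[e + 1] != e + 3*lim + 15).
Before tab[lim] := e + 2*lim - 4: (lim <= 3 or 2*e >= -6) -> (lim >= 3*e - 6 -> store(tab, lim, e + 2*lim - 4)[e + 1] != e + 3*lim + 15)
Before havoc lim: forall lim_1. ((lim_1 <= 3 or 2*e >= -6) -> (lim_1 >= 3*e - 6 -> store(tab, lim_1, e + 2*lim_1 - 4)[e + 1] != e + 3*lim_1 + 15))
Answer: WP = forall lim_1. ((lim_1 <= 3 or 2*e >= -6) -> (lim_1 >= 3*e - 6 -> store(tab, lim_1, e + 2*lim_1 - 4)[e + 1] != e + 3*lim_1 + 15))


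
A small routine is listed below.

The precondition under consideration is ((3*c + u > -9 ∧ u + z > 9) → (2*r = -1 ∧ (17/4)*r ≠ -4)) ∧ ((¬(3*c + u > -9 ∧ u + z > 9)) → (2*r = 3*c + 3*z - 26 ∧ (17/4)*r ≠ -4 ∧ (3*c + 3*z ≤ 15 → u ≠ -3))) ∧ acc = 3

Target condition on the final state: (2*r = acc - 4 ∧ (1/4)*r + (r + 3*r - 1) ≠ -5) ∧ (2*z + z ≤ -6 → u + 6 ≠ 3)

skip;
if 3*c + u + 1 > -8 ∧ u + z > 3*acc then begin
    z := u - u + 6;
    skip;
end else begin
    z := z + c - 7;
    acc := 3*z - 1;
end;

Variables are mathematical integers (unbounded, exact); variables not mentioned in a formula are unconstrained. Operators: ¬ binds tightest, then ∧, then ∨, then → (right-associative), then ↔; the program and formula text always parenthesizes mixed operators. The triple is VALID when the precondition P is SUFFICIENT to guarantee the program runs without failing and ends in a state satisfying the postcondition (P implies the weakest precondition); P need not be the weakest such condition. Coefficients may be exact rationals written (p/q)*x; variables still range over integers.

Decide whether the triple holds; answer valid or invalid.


Working backward. After the program, the postcondition (2*r = acc - 4 ∧ (1/4)*r + (r + 3*r - 1) ≠ -5) ∧ (2*z + z ≤ -6 → u + 6 ≠ 3) must hold; in canonical form it is 2*r = acc - 4 ∧ (17/4)*r ≠ -4 ∧ (3*z ≤ -6 → u ≠ -3).
Then branch requires 2*r = acc - 4 ∧ (17/4)*r ≠ -4; else branch requires 2*r = 3*c + 3*z - 26 ∧ (17/4)*r ≠ -4 ∧ (3*c + 3*z ≤ 15 → u ≠ -3).
Before the if: ((3*c + u > -9 ∧ u + z > 3*acc) → (2*r = acc - 4 ∧ (17/4)*r ≠ -4)) ∧ ((¬(3*c + u > -9 ∧ u + z > 3*acc)) → (2*r = 3*c + 3*z - 26 ∧ (17/4)*r ≠ -4 ∧ (3*c + 3*z ≤ 15 → u ≠ -3)))
Before skip: ((3*c + u > -9 ∧ u + z > 3*acc) → (2*r = acc - 4 ∧ (17/4)*r ≠ -4)) ∧ ((¬(3*c + u > -9 ∧ u + z > 3*acc)) → (2*r = 3*c + 3*z - 26 ∧ (17/4)*r ≠ -4 ∧ (3*c + 3*z ≤ 15 → u ≠ -3)))
The weakest precondition is ((3*c + u > -9 ∧ u + z > 3*acc) → (2*r = acc - 4 ∧ (17/4)*r ≠ -4)) ∧ ((¬(3*c + u > -9 ∧ u + z > 3*acc)) → (2*r = 3*c + 3*z - 26 ∧ (17/4)*r ≠ -4 ∧ (3*c + 3*z ≤ 15 → u ≠ -3))).
Check whether ((3*c + u > -9 ∧ u + z > 9) → (2*r = -1 ∧ (17/4)*r ≠ -4)) ∧ ((¬(3*c + u > -9 ∧ u + z > 9)) → (2*r = 3*c + 3*z - 26 ∧ (17/4)*r ≠ -4 ∧ (3*c + 3*z ≤ 15 → u ≠ -3))) ∧ acc = 3 implies it.
Every state satisfying the precondition satisfies the weakest precondition: the implication holds.
Answer: valid


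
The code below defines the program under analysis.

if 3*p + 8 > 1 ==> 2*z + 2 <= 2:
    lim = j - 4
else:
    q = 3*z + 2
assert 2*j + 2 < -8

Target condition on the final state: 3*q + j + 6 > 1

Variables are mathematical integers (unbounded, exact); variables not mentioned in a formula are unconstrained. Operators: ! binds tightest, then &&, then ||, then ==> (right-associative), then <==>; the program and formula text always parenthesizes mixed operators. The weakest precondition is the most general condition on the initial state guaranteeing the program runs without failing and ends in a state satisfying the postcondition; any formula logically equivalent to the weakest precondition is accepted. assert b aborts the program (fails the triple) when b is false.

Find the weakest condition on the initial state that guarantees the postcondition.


Working backward. After the program, the postcondition 3*q + j + 6 > 1 must hold; in canonical form it is j + 3*q > -5.
Before assert 2*j + 2 < -8: 2*j < -10 && j + 3*q > -5
Then branch requires 2*j < -10 && j + 3*q > -5; else branch requires 2*j < -10 && j + 9*z > -11.
Before the if: ((3*p > -7 ==> 2*z <= 0) ==> (2*j < -10 && j + 3*q > -5)) && ((!(3*p > -7 ==> 2*z <= 0)) ==> (2*j < -10 && j + 9*z > -11))
Answer: WP = ((3*p > -7 ==> 2*z <= 0) ==> (2*j < -10 && j + 3*q > -5)) && ((!(3*p > -7 ==> 2*z <= 0)) ==> (2*j < -10 && j + 9*z > -11))


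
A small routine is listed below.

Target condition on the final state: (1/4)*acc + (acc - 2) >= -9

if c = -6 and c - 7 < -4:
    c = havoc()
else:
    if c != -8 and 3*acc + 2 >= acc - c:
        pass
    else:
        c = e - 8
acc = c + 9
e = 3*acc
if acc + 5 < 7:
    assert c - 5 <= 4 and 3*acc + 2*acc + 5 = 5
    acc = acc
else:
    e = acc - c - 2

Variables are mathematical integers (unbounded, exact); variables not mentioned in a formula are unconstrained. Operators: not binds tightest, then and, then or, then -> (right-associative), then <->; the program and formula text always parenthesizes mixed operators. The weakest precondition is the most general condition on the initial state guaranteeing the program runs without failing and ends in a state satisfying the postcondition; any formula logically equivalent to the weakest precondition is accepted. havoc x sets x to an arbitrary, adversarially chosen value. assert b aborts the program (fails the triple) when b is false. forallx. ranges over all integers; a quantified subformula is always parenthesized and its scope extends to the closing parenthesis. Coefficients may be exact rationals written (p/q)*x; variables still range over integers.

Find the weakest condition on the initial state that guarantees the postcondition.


Working backward. After the program, the postcondition (1/4)*acc + (acc - 2) >= -9 must hold; in canonical form it is (5/4)*acc >= -7.
Then branch requires c <= 9 and 5*acc = 0 and (5/4)*acc >= -7; else branch requires (5/4)*acc >= -7.
Before the if: (acc < 2 -> (c <= 9 and 5*acc = 0 and (5/4)*acc >= -7)) and ((not (acc < 2)) -> (5/4)*acc >= -7)
Before e := 3*acc: (acc < 2 -> (c <= 9 and 5*acc = 0 and (5/4)*acc >= -7)) and ((not (acc < 2)) -> (5/4)*acc >= -7)
Before acc := c + 9: (c < -7 -> (c <= 9 and 5*c = -45 and (5/4)*c >= -73/4)) and ((not (c < -7)) -> (5/4)*c >= -73/4)
Then branch requires forall c_1. ((c_1 < -7 -> (c_1 <= 9 and 5*c_1 = -45 and (5/4)*c_1 >= -73/4)) and ((not (c_1 < -7)) -> (5/4)*c_1 >= -73/4)); else branch requires ((c != -8 and 2*acc + c >= -2) -> ((c < -7 -> (c <= 9 and 5*c = -45 and (5/4)*c >= -73/4)) and ((not (c < -7)) -> (5/4)*c >= -73/4))) and ((not (c != -8 and 2*acc + c >= -2)) -> ((e < 1 -> (e <= 17 and 5*e = -5 and (5/4)*e >= -33/4)) and ((not (e < 1)) -> (5/4)*e >= -33/4))).
Before the if: ((c = -6 and c < 3) -> (forall c_1. ((c_1 < -7 -> (c_1 <= 9 and 5*c_1 = -45 and (5/4)*c_1 >= -73/4)) and ((not (c_1 < -7)) -> (5/4)*c_1 >= -73/4)))) and ((not (c = -6 and c < 3)) -> (((c != -8 and 2*acc + c >= -2) -> ((c < -7 -> (c <= 9 and 5*c = -45 and (5/4)*c >= -73/4)) and ((not (c < -7)) -> (5/4)*c >= -73/4))) and ((not (c != -8 and 2*acc + c >= -2)) -> ((e < 1 -> (e <= 17 and 5*e = -5 and (5/4)*e >= -33/4)) and ((not (e < 1)) -> (5/4)*e >= -33/4)))))
Answer: WP = ((c = -6 and c < 3) -> (forall c_1. ((c_1 < -7 -> (c_1 <= 9 and 5*c_1 = -45 and (5/4)*c_1 >= -73/4)) and ((not (c_1 < -7)) -> (5/4)*c_1 >= -73/4)))) and ((not (c = -6 and c < 3)) -> (((c != -8 and 2*acc + c >= -2) -> ((c < -7 -> (c <= 9 and 5*c = -45 and (5/4)*c >= -73/4)) and ((not (c < -7)) -> (5/4)*c >= -73/4))) and ((not (c != -8 and 2*acc + c >= -2)) -> ((e < 1 -> (e <= 17 and 5*e = -5 and (5/4)*e >= -33/4)) and ((not (e < 1)) -> (5/4)*e >= -33/4)))))


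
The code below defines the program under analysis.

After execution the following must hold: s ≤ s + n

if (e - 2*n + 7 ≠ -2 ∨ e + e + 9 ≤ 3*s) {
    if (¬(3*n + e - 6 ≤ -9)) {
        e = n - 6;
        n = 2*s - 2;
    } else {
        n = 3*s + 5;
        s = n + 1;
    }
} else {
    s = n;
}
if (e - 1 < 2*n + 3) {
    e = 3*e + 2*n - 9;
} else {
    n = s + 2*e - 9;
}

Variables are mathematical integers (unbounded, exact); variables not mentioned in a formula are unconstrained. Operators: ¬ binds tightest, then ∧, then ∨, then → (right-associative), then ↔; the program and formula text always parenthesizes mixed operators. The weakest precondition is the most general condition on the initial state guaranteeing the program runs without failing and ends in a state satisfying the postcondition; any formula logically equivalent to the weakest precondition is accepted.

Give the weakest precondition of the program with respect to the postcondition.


Working backward. After the program, the postcondition s ≤ s + n must hold; in canonical form it is n ≥ 0.
Then branch requires n ≥ 0; else branch requires 2*e + s ≥ 9.
Before the if: (e < 2*n + 4 → n ≥ 0) ∧ ((¬(e < 2*n + 4)) → 2*e + s ≥ 9)
Then branch requires ((¬(e + 3*n ≤ -3)) → ((n < 4*s + 6 → 2*s ≥ 2) ∧ ((¬(n < 4*s + 6)) → 2*n + s ≥ 21))) ∧ (e + 3*n ≤ -3 → ((e < 6*s + 14 → 3*s ≥ -5) ∧ ((¬(e < 6*s + 14)) → 2*e + 3*s ≥ 3))); else branch requires (e < 2*n + 4 → n ≥ 0) ∧ ((¬(e < 2*n + 4)) → 2*e + n ≥ 9).
Before the if: ((e ≠ 2*n - 9 ∨ 2*e ≤ 3*s - 9) → (((¬(e + 3*n ≤ -3)) → ((n < 4*s + 6 → 2*s ≥ 2) ∧ ((¬(n < 4*s + 6)) → 2*n + s ≥ 21))) ∧ (e + 3*n ≤ -3 → ((e < 6*s + 14 → 3*s ≥ -5) ∧ ((¬(e < 6*s + 14)) → 2*e + 3*s ≥ 3))))) ∧ ((¬(e ≠ 2*n - 9 ∨ 2*e ≤ 3*s - 9)) → ((e < 2*n + 4 → n ≥ 0) ∧ ((¬(e < 2*n + 4)) → 2*e + n ≥ 9)))
Answer: WP = ((e ≠ 2*n - 9 ∨ 2*e ≤ 3*s - 9) → (((¬(e + 3*n ≤ -3)) → ((n < 4*s + 6 → 2*s ≥ 2) ∧ ((¬(n < 4*s + 6)) → 2*n + s ≥ 21))) ∧ (e + 3*n ≤ -3 → ((e < 6*s + 14 → 3*s ≥ -5) ∧ ((¬(e < 6*s + 14)) → 2*e + 3*s ≥ 3))))) ∧ ((¬(e ≠ 2*n - 9 ∨ 2*e ≤ 3*s - 9)) → ((e < 2*n + 4 → n ≥ 0) ∧ ((¬(e < 2*n + 4)) → 2*e + n ≥ 9)))
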